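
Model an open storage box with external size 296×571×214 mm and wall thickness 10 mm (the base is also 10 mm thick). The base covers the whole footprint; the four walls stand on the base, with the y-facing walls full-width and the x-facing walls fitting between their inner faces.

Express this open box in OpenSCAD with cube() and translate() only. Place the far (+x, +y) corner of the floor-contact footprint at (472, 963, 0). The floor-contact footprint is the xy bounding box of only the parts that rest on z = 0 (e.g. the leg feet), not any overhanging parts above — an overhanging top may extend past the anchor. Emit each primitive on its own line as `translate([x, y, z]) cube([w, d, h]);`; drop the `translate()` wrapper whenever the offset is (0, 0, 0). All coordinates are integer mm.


translate([176, 392, 0]) cube([296, 571, 10]);
translate([176, 392, 10]) cube([296, 10, 204]);
translate([176, 953, 10]) cube([296, 10, 204]);
translate([176, 402, 10]) cube([10, 551, 204]);
translate([462, 402, 10]) cube([10, 551, 204]);


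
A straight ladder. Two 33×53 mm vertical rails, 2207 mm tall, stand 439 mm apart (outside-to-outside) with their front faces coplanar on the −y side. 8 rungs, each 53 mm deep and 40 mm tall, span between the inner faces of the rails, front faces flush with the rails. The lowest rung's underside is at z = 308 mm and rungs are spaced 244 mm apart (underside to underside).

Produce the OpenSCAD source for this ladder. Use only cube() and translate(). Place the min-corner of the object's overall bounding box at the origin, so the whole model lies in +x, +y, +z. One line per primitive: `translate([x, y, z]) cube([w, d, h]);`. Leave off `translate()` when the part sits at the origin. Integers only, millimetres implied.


cube([33, 53, 2207]);
translate([406, 0, 0]) cube([33, 53, 2207]);
translate([33, 0, 308]) cube([373, 53, 40]);
translate([33, 0, 552]) cube([373, 53, 40]);
translate([33, 0, 796]) cube([373, 53, 40]);
translate([33, 0, 1040]) cube([373, 53, 40]);
translate([33, 0, 1284]) cube([373, 53, 40]);
translate([33, 0, 1528]) cube([373, 53, 40]);
translate([33, 0, 1772]) cube([373, 53, 40]);
translate([33, 0, 2016]) cube([373, 53, 40]);


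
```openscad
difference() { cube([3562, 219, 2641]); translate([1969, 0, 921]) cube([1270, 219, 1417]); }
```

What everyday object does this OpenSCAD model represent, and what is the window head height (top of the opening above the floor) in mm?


A wall with a window opening. The window head height is 2338 mm.

A wall with a rectangular opening subtracted — a window. Sill at z = 921, opening 1417 mm tall, so the head is at 921 + 1417 = 2338 mm.


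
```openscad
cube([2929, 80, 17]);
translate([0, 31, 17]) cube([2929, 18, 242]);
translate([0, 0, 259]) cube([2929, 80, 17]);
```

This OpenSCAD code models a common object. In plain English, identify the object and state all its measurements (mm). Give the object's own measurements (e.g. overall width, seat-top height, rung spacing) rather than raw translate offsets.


An I-beam lying along x, 2929 mm long. Overall section height 276 mm. Two flanges 80 mm wide (y) and 17 mm thick, one on the floor and one at the top; a web 18 mm thick runs between them, centred on the flange width.


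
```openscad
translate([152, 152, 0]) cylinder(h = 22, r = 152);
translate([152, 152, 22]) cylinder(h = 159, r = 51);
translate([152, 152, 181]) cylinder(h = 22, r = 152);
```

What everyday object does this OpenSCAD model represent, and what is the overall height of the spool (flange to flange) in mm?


A spool. The overall height is 203 mm.

Three coaxial cylinders, large–small–large — a spool. Two 22 mm flanges and a 159 mm core give 22 + 159 + 22 = 203 mm.


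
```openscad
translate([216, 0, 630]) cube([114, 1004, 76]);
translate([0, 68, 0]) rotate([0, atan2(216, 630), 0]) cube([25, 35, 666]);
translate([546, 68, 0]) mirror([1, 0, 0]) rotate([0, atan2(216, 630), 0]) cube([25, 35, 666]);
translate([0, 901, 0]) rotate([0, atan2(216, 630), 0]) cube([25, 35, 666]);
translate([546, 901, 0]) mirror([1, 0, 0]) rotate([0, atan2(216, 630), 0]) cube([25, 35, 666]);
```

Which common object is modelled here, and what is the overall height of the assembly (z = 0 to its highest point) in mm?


A sawhorse. The overall height is 706 mm.

A beam across two mirrored pairs of raked legs — a sawhorse. The beam's underside is at z = 630 (matching the legs' vertical rise in atan2(216, 630)) and the beam is 76 mm tall, so its top is at 630 + 76 = 706 mm. The raked legs top out at the beam's underside, so that is the highest point.


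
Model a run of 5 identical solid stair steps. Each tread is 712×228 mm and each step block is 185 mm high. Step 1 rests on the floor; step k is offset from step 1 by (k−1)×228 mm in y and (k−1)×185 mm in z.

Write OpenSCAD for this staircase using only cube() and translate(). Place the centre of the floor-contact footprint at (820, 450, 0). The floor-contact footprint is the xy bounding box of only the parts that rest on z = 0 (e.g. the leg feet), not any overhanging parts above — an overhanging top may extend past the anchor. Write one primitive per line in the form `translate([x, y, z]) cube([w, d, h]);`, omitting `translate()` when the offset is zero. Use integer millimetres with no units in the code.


translate([464, 336, 0]) cube([712, 228, 185]);
translate([464, 564, 185]) cube([712, 228, 185]);
translate([464, 792, 370]) cube([712, 228, 185]);
translate([464, 1020, 555]) cube([712, 228, 185]);
translate([464, 1248, 740]) cube([712, 228, 185]);


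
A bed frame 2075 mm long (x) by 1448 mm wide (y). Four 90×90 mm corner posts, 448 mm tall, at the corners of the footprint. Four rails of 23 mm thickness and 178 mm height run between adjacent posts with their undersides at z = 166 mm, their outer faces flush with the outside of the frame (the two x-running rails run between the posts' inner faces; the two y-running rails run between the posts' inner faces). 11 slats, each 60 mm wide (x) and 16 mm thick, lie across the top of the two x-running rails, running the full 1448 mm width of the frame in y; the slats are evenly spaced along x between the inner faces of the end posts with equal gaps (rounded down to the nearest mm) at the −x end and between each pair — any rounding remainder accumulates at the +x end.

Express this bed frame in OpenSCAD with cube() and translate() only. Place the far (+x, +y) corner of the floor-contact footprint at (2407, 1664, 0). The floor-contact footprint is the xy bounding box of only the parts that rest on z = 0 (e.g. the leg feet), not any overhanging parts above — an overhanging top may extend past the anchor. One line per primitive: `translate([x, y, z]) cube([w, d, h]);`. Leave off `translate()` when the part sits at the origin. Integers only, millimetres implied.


translate([332, 216, 0]) cube([90, 90, 448]);
translate([332, 1574, 0]) cube([90, 90, 448]);
translate([2317, 216, 0]) cube([90, 90, 448]);
translate([2317, 1574, 0]) cube([90, 90, 448]);
translate([422, 216, 166]) cube([1895, 23, 178]);
translate([422, 1641, 166]) cube([1895, 23, 178]);
translate([332, 306, 166]) cube([23, 1268, 178]);
translate([2384, 306, 166]) cube([23, 1268, 178]);
translate([524, 216, 344]) cube([60, 1448, 16]);
translate([686, 216, 344]) cube([60, 1448, 16]);
translate([848, 216, 344]) cube([60, 1448, 16]);
translate([1010, 216, 344]) cube([60, 1448, 16]);
translate([1172, 216, 344]) cube([60, 1448, 16]);
translate([1334, 216, 344]) cube([60, 1448, 16]);
translate([1496, 216, 344]) cube([60, 1448, 16]);
translate([1658, 216, 344]) cube([60, 1448, 16]);
translate([1820, 216, 344]) cube([60, 1448, 16]);
translate([1982, 216, 344]) cube([60, 1448, 16]);
translate([2144, 216, 344]) cube([60, 1448, 16]);


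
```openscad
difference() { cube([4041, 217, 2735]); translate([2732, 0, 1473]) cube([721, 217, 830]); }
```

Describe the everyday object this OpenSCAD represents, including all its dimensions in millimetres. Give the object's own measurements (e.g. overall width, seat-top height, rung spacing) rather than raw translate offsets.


A wall 4041 mm long (x), 217 mm thick (y), 2735 mm tall, with a rectangular window opening cut through it. The opening is 721 mm wide and 830 mm tall; its sill is at z = 1473 mm and its near (−x) edge is 2732 mm from the wall's −x end. The opening passes through the full wall thickness.


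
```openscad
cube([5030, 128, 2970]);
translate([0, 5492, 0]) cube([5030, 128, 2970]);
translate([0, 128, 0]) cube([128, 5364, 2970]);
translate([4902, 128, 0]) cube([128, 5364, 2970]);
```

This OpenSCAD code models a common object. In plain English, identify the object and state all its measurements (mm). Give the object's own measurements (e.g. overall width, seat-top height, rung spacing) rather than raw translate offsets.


The wall frame of a small rectangular building: four walls, each 2970 mm tall and 128 mm thick, enclosing a footprint 5030 mm (x) by 5620 mm (y) outside-to-outside, with no floor or roof. The front and back walls (the −y and +y sides) span the full width; the two side walls fit between them.


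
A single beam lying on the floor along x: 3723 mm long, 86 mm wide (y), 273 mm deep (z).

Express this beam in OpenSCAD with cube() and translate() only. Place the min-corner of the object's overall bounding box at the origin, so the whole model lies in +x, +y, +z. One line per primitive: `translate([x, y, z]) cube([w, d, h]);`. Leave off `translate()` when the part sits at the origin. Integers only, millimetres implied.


cube([3723, 86, 273]);


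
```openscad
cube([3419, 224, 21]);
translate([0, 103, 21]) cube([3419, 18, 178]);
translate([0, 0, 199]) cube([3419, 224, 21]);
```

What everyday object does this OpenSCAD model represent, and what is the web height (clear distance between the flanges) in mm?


An I-beam. The web height is 178 mm.

Two wide flanges with a thin centred web — an I-beam. Overall 220 mm minus two 21 mm flanges gives a web of 220 − 2·21 = 178 mm.


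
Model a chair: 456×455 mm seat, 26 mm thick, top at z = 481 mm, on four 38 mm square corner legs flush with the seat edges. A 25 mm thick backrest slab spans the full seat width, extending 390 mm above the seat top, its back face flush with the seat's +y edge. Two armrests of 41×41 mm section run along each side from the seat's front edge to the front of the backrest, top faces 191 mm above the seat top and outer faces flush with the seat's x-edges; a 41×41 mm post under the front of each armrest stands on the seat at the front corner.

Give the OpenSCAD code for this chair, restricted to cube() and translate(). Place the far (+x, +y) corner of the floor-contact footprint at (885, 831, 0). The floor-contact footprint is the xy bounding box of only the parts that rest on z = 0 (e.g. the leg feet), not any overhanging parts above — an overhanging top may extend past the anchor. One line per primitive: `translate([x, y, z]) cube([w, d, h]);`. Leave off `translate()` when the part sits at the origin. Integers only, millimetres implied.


translate([429, 376, 455]) cube([456, 455, 26]);
translate([429, 376, 0]) cube([38, 38, 455]);
translate([847, 376, 0]) cube([38, 38, 455]);
translate([429, 793, 0]) cube([38, 38, 455]);
translate([847, 793, 0]) cube([38, 38, 455]);
translate([429, 806, 481]) cube([456, 25, 390]);
translate([429, 376, 631]) cube([41, 430, 41]);
translate([844, 376, 631]) cube([41, 430, 41]);
translate([429, 376, 481]) cube([41, 41, 150]);
translate([844, 376, 481]) cube([41, 41, 150]);


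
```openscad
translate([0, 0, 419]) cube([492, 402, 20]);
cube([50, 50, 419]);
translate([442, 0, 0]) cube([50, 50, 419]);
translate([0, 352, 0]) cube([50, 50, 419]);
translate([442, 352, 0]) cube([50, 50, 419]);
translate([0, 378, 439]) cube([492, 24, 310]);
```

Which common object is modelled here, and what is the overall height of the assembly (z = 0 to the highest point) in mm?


A chair. The overall height is 749 mm.

A slab on four corner posts with a tall panel at the back — a chair. The seat slab sits at z = 419 with thickness 20, and the 310 mm backrest starts at the seat top, so the overall height is 419 + 20 + 310 = 749 mm.


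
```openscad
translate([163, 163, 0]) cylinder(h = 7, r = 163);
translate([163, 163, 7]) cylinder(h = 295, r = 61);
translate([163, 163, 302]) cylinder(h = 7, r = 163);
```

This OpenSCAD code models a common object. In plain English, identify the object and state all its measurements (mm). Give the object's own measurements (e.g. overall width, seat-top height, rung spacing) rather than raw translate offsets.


A spool: two coaxial disc flanges of radius 163 mm and thickness 7 mm, joined by a core cylinder of radius 61 mm and height 295 mm. The lower flange rests on z = 0 and the three cylinders share a vertical axis.


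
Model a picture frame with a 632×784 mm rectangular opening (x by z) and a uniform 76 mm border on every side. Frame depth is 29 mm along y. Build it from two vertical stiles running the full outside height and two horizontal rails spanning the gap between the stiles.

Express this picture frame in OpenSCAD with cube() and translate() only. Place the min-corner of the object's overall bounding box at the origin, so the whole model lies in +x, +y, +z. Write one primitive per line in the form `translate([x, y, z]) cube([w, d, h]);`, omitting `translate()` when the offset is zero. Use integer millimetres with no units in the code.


cube([76, 29, 936]);
translate([708, 0, 0]) cube([76, 29, 936]);
translate([76, 0, 0]) cube([632, 29, 76]);
translate([76, 0, 860]) cube([632, 29, 76]);


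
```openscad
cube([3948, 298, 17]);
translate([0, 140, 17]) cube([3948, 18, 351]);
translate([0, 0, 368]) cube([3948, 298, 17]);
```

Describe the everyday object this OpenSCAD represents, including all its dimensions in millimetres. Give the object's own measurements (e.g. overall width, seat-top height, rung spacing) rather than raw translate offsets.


An I-beam lying along x, 3948 mm long. Overall section height 385 mm. Two flanges 298 mm wide (y) and 17 mm thick, one on the floor and one at the top; a web 18 mm thick runs between them, centred on the flange width.


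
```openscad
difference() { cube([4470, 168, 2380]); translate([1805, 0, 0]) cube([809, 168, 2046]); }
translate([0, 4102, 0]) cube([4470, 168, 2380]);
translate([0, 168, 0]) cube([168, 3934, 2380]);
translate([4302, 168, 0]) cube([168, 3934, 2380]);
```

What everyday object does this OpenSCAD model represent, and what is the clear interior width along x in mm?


A single room. The interior width is 4134 mm.

Four walls enclosing a rectangle with a door in the front wall — a room. Outside width 4470 minus two 168 mm walls gives 4134 mm.


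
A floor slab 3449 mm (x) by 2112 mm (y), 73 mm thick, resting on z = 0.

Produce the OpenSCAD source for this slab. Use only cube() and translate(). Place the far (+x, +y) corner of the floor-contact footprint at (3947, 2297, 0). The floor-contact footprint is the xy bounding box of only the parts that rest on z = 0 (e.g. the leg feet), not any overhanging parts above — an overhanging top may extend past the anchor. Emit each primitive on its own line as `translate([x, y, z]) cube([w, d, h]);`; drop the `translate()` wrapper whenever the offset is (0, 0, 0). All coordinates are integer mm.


translate([498, 185, 0]) cube([3449, 2112, 73]);


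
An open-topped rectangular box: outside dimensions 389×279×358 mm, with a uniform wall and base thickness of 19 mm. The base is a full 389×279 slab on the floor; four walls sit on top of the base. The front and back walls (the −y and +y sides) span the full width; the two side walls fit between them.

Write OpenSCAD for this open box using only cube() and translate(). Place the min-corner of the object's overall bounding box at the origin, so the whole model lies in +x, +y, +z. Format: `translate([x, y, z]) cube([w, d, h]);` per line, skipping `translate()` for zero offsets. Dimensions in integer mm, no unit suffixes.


cube([389, 279, 19]);
translate([0, 0, 19]) cube([389, 19, 339]);
translate([0, 260, 19]) cube([389, 19, 339]);
translate([0, 19, 19]) cube([19, 241, 339]);
translate([370, 19, 19]) cube([19, 241, 339]);


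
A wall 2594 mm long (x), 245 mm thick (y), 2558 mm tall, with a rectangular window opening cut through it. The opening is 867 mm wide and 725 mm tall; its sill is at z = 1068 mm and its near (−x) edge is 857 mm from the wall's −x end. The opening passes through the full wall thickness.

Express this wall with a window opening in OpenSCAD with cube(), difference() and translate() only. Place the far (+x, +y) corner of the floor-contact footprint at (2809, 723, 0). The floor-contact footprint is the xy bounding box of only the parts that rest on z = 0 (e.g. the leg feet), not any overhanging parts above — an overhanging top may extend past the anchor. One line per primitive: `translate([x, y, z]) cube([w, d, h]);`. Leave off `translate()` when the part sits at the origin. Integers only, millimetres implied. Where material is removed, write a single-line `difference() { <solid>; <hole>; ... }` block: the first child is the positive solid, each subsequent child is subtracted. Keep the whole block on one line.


difference() { translate([215, 478, 0]) cube([2594, 245, 2558]); translate([1072, 478, 1068]) cube([867, 245, 725]); }


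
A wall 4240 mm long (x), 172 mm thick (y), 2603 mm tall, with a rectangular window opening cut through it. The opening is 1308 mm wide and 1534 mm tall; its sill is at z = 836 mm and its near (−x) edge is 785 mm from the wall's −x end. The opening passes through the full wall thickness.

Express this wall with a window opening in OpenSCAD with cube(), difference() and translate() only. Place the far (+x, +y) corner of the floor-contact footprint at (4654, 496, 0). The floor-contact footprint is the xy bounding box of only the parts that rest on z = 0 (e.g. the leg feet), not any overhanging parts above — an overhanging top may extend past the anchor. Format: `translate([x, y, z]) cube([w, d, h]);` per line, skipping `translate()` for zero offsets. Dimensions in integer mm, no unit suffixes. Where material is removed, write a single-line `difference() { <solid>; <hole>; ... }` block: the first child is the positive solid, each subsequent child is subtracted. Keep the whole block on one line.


difference() { translate([414, 324, 0]) cube([4240, 172, 2603]); translate([1199, 324, 836]) cube([1308, 172, 1534]); }


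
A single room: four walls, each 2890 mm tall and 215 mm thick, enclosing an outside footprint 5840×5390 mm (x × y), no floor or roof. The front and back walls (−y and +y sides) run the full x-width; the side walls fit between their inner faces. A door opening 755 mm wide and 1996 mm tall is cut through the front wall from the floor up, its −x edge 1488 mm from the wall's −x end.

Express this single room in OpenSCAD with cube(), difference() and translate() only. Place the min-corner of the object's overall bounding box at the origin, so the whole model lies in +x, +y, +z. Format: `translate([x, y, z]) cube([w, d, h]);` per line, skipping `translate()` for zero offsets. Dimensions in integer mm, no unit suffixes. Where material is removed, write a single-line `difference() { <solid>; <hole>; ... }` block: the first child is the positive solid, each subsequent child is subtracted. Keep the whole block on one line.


difference() { cube([5840, 215, 2890]); translate([1488, 0, 0]) cube([755, 215, 1996]); }
translate([0, 5175, 0]) cube([5840, 215, 2890]);
translate([0, 215, 0]) cube([215, 4960, 2890]);
translate([5625, 215, 0]) cube([215, 4960, 2890]);


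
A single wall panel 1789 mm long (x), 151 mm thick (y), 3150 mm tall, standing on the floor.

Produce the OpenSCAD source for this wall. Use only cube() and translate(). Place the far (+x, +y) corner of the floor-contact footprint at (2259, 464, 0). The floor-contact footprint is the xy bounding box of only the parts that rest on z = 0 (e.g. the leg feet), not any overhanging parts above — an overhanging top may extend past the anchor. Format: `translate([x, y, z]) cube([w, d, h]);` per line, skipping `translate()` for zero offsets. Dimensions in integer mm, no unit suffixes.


translate([470, 313, 0]) cube([1789, 151, 3150]);


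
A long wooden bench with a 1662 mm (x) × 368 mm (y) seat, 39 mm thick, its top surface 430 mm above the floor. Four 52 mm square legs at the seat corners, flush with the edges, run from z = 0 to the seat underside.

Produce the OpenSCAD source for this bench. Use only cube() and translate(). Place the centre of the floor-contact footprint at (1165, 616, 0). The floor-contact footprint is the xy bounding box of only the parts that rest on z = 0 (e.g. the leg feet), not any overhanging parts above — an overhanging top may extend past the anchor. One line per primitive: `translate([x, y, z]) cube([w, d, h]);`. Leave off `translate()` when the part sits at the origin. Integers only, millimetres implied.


// leg_h = 430 − 39 = 391
translate([334, 432, 391]) cube([1662, 368, 39]);
translate([334, 432, 0]) cube([52, 52, 391]);
translate([334, 748, 0]) cube([52, 52, 391]);
translate([1944, 432, 0]) cube([52, 52, 391]);
translate([1944, 748, 0]) cube([52, 52, 391]);


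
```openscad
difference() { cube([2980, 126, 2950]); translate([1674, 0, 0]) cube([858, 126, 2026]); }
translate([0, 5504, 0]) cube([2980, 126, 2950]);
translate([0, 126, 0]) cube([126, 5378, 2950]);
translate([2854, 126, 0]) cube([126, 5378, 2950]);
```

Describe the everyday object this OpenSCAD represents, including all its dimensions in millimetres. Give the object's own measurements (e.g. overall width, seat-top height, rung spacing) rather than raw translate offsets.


A single room: four walls, each 2950 mm tall and 126 mm thick, enclosing an outside footprint 2980×5630 mm (x × y), no floor or roof. The front and back walls (−y and +y sides) run the full x-width; the side walls fit between their inner faces. A door opening 858 mm wide and 2026 mm tall is cut through the front wall from the floor up, its −x edge 1674 mm from the wall's −x end.


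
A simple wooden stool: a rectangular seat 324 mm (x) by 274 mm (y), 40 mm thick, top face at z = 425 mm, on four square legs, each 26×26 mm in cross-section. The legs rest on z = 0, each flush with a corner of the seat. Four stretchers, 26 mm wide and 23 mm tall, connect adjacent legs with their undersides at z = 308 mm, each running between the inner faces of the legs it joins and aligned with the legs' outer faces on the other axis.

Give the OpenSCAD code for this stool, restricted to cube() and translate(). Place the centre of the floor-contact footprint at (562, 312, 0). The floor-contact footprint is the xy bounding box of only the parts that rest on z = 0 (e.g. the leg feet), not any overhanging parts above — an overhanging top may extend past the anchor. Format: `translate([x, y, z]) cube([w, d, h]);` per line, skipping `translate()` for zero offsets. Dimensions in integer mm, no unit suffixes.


// leg_h = 425 - 40 = 385
// stretcher span = 324 - 2*26 = 272
translate([400, 175, 385]) cube([324, 274, 40]);
translate([400, 175, 0]) cube([26, 26, 385]);
translate([698, 175, 0]) cube([26, 26, 385]);
translate([400, 423, 0]) cube([26, 26, 385]);
translate([698, 423, 0]) cube([26, 26, 385]);
translate([426, 175, 308]) cube([272, 26, 23]);
translate([426, 423, 308]) cube([272, 26, 23]);
translate([400, 201, 308]) cube([26, 222, 23]);
translate([698, 201, 308]) cube([26, 222, 23]);


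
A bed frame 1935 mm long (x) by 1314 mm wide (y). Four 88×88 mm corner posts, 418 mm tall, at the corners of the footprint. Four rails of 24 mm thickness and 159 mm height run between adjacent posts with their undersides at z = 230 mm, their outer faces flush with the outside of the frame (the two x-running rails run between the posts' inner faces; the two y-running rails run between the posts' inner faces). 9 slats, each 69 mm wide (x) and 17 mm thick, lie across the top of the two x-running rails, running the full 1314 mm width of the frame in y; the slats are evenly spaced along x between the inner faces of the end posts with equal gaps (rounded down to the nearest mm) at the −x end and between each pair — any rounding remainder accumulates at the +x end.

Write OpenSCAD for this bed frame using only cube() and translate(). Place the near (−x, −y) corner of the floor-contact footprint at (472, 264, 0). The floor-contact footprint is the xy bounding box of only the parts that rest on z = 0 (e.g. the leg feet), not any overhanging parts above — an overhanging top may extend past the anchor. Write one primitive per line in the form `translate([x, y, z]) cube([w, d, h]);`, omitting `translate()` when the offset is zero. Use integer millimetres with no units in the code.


translate([472, 264, 0]) cube([88, 88, 418]);
translate([472, 1490, 0]) cube([88, 88, 418]);
translate([2319, 264, 0]) cube([88, 88, 418]);
translate([2319, 1490, 0]) cube([88, 88, 418]);
translate([560, 264, 230]) cube([1759, 24, 159]);
translate([560, 1554, 230]) cube([1759, 24, 159]);
translate([472, 352, 230]) cube([24, 1138, 159]);
translate([2383, 352, 230]) cube([24, 1138, 159]);
translate([673, 264, 389]) cube([69, 1314, 17]);
translate([855, 264, 389]) cube([69, 1314, 17]);
translate([1037, 264, 389]) cube([69, 1314, 17]);
translate([1219, 264, 389]) cube([69, 1314, 17]);
translate([1401, 264, 389]) cube([69, 1314, 17]);
translate([1583, 264, 389]) cube([69, 1314, 17]);
translate([1765, 264, 389]) cube([69, 1314, 17]);
translate([1947, 264, 389]) cube([69, 1314, 17]);
translate([2129, 264, 389]) cube([69, 1314, 17]);


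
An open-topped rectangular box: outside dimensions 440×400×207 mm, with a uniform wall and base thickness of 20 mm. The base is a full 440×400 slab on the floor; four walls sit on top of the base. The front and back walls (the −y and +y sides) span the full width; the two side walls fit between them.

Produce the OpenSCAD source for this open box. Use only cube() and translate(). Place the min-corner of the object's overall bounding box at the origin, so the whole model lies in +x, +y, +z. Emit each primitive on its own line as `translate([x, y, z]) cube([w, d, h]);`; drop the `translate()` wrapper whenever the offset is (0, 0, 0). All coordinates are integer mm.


cube([440, 400, 20]);
translate([0, 0, 20]) cube([440, 20, 187]);
translate([0, 380, 20]) cube([440, 20, 187]);
translate([0, 20, 20]) cube([20, 360, 187]);
translate([420, 20, 20]) cube([20, 360, 187]);


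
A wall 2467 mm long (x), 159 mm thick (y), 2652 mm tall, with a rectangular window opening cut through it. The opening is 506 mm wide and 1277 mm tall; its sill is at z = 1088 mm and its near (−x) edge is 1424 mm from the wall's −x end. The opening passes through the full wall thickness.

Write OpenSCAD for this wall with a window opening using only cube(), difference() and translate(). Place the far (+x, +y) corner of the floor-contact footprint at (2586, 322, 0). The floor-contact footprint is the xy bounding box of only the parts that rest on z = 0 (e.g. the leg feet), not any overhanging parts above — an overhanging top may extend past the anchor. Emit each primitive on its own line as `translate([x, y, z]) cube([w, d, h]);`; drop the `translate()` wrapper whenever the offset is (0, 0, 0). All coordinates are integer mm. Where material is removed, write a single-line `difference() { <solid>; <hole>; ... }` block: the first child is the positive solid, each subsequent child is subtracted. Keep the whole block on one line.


difference() { translate([119, 163, 0]) cube([2467, 159, 2652]); translate([1543, 163, 1088]) cube([506, 159, 1277]); }


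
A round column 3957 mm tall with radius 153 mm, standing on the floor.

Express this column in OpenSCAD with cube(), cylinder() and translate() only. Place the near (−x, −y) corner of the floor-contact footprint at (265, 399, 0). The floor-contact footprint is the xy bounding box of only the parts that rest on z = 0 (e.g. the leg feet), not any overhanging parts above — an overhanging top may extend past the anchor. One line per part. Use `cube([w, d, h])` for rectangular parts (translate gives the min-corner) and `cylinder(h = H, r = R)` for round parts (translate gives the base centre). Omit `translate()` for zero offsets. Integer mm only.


translate([418, 552, 0]) cylinder(h = 3957, r = 153);


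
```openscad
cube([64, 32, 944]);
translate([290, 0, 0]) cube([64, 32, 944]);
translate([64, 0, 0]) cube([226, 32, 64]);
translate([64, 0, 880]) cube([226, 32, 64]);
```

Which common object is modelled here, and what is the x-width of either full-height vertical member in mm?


A picture frame. The border width is 64 mm.

Four thin pieces enclosing a rectangular opening — a picture frame. The two full-height stiles are 944 mm tall; the top rail sits at z = 880 and is 64 mm tall, so the border above the opening is 944 − 880 = 64 mm, matching the stile x-width.


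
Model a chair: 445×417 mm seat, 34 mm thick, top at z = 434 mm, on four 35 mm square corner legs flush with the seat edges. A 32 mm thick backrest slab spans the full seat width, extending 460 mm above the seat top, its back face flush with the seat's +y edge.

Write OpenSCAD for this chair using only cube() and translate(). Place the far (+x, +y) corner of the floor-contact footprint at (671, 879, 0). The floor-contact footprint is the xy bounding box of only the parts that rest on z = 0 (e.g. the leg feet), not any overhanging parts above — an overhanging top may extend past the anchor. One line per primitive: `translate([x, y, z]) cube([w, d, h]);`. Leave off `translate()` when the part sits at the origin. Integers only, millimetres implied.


// leg_h = 434 - 34 = 400
translate([226, 462, 400]) cube([445, 417, 34]);
translate([226, 462, 0]) cube([35, 35, 400]);
translate([636, 462, 0]) cube([35, 35, 400]);
translate([226, 844, 0]) cube([35, 35, 400]);
translate([636, 844, 0]) cube([35, 35, 400]);
translate([226, 847, 434]) cube([445, 32, 460]);


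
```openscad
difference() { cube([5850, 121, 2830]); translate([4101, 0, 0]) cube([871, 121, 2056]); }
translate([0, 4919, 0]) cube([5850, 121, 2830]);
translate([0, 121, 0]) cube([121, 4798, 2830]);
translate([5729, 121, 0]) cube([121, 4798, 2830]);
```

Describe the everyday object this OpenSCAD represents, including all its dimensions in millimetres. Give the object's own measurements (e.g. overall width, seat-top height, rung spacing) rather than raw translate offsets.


A single room: four walls, each 2830 mm tall and 121 mm thick, enclosing an outside footprint 5850×5040 mm (x × y), no floor or roof. The front and back walls (−y and +y sides) run the full x-width; the side walls fit between their inner faces. A door opening 871 mm wide and 2056 mm tall is cut through the front wall from the floor up, its −x edge 4101 mm from the wall's −x end.


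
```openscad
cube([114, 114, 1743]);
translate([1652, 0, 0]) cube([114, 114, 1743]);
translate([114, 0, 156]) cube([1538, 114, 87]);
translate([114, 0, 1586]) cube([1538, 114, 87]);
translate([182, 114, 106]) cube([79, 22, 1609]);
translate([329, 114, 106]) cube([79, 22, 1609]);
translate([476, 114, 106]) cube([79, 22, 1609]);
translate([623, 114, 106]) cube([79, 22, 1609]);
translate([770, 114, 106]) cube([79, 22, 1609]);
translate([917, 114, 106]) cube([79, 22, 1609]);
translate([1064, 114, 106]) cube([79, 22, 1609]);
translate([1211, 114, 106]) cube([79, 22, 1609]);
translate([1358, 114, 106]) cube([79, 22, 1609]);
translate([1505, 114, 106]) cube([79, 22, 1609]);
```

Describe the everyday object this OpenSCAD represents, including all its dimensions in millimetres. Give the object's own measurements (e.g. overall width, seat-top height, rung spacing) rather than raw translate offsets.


A fence section. Two 114×114 mm posts, 1743 mm tall, stand on the floor with a clear span of 1538 mm between their inner faces. Two horizontal rails of 114×87 mm section span the gap between the posts with their undersides at z = 156 mm and z = 1586 mm, flush with the posts' −y face. 10 pickets, each 79 mm wide, 22 mm thick and 1609 mm tall, are fixed to the +y face of the rails with their bottoms at z = 106 mm, spaced across the span with a 68 mm gap after the −x post and between neighbouring pickets and before the +x post.


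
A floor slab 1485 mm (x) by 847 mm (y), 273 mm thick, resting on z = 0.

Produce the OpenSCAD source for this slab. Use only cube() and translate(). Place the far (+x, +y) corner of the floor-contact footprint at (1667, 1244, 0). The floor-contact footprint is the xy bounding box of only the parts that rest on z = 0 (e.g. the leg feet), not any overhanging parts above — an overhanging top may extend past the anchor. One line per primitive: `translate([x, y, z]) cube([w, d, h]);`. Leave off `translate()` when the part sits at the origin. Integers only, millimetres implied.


translate([182, 397, 0]) cube([1485, 847, 273]);


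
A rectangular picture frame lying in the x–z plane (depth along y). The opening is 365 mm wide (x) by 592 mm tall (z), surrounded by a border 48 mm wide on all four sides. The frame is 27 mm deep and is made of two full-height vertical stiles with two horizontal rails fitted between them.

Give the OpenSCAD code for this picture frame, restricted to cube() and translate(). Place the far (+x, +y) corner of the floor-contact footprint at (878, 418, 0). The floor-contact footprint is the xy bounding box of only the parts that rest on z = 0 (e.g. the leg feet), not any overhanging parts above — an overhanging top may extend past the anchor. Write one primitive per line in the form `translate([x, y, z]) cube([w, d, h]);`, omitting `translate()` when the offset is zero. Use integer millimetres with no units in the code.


translate([417, 391, 0]) cube([48, 27, 688]);
translate([830, 391, 0]) cube([48, 27, 688]);
translate([465, 391, 0]) cube([365, 27, 48]);
translate([465, 391, 640]) cube([365, 27, 48]);


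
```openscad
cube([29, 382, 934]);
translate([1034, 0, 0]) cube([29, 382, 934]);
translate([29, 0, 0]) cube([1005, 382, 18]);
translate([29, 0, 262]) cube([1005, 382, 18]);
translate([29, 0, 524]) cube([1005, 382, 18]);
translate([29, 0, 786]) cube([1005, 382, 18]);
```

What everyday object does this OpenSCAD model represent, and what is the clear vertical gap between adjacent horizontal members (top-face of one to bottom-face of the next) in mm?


A bookshelf. The clear shelf gap is 244 mm.

Two tall side panels with 4 horizontal boards between them — a bookshelf. The first two shelf undersides are at z = 0 and z = 262; with shelf thickness 18, the clear gap is 262 − 0 − 18 = 244 mm.


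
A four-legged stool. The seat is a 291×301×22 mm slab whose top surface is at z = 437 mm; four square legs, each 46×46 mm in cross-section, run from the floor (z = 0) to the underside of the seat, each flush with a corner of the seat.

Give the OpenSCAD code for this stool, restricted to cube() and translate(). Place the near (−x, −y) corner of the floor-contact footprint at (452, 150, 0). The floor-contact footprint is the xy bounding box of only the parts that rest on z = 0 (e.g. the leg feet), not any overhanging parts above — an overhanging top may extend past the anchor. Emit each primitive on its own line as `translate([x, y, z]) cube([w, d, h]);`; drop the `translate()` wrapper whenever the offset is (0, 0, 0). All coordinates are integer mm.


translate([452, 150, 415]) cube([291, 301, 22]);
translate([452, 150, 0]) cube([46, 46, 415]);
translate([697, 150, 0]) cube([46, 46, 415]);
translate([452, 405, 0]) cube([46, 46, 415]);
translate([697, 405, 0]) cube([46, 46, 415]);


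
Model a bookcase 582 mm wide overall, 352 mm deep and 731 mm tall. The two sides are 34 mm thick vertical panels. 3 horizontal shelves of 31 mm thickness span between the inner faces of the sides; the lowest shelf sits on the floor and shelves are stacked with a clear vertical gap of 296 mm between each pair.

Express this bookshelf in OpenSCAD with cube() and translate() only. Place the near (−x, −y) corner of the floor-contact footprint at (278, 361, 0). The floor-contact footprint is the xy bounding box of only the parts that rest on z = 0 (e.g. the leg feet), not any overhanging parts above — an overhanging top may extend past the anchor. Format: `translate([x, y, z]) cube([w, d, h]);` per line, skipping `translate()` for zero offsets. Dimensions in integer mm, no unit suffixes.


translate([278, 361, 0]) cube([34, 352, 731]);
translate([826, 361, 0]) cube([34, 352, 731]);
translate([312, 361, 0]) cube([514, 352, 31]);
translate([312, 361, 327]) cube([514, 352, 31]);
translate([312, 361, 654]) cube([514, 352, 31]);


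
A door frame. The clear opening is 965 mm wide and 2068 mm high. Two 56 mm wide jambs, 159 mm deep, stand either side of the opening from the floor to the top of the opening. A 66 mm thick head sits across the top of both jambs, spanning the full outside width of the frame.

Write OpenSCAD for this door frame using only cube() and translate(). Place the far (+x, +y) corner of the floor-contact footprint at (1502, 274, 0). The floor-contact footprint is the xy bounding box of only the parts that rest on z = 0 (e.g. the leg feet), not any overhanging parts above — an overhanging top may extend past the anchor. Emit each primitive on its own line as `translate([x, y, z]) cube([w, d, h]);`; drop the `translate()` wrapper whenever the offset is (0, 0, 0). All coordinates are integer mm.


translate([425, 115, 0]) cube([56, 159, 2068]);
translate([1446, 115, 0]) cube([56, 159, 2068]);
translate([425, 115, 2068]) cube([1077, 159, 66]);


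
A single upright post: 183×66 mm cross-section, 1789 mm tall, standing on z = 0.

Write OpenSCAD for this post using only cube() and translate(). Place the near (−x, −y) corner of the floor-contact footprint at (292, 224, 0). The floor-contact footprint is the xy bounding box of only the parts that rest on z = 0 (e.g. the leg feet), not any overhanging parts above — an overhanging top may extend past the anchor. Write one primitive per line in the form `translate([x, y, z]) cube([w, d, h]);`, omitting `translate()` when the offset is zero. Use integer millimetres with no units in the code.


translate([292, 224, 0]) cube([183, 66, 1789]);


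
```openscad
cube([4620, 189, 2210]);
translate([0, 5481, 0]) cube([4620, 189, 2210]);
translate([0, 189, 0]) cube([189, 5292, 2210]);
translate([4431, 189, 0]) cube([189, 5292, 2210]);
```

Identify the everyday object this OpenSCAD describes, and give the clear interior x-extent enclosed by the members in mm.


A house (or room) frame. The interior width is 4242 mm.

Four 2210 mm walls enclosing a rectangle with no floor or roof — a room or house frame. Outside width is 4620 mm and wall thickness is 189 mm, so the interior width is 4620 − 2 × 189 = 4242 mm.


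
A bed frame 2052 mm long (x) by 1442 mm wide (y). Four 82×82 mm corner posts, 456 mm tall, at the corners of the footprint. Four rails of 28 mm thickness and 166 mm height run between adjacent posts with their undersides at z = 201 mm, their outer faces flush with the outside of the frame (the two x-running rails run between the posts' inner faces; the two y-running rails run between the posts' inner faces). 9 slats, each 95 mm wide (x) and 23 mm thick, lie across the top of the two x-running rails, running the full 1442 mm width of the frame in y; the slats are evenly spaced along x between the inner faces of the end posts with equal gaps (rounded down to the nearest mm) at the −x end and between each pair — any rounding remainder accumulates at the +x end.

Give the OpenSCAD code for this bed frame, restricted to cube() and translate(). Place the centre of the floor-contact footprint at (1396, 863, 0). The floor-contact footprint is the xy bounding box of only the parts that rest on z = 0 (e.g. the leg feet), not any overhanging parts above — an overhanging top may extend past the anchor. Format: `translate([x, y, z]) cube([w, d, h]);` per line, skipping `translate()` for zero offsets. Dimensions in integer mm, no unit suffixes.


// slat z = rail_z + rail_h = 201 + 166 = 367
// slat gap = ⌊(1888 − 9·95) / 10⌋ = 103
translate([370, 142, 0]) cube([82, 82, 456]);
translate([370, 1502, 0]) cube([82, 82, 456]);
translate([2340, 142, 0]) cube([82, 82, 456]);
translate([2340, 1502, 0]) cube([82, 82, 456]);
translate([452, 142, 201]) cube([1888, 28, 166]);
translate([452, 1556, 201]) cube([1888, 28, 166]);
translate([370, 224, 201]) cube([28, 1278, 166]);
translate([2394, 224, 201]) cube([28, 1278, 166]);
translate([555, 142, 367]) cube([95, 1442, 23]);
translate([753, 142, 367]) cube([95, 1442, 23]);
translate([951, 142, 367]) cube([95, 1442, 23]);
translate([1149, 142, 367]) cube([95, 1442, 23]);
translate([1347, 142, 367]) cube([95, 1442, 23]);
translate([1545, 142, 367]) cube([95, 1442, 23]);
translate([1743, 142, 367]) cube([95, 1442, 23]);
translate([1941, 142, 367]) cube([95, 1442, 23]);
translate([2139, 142, 367]) cube([95, 1442, 23]);
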